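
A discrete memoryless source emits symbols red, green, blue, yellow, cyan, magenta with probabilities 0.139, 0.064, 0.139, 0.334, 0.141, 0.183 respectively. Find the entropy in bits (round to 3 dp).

2.421 bits

H = −Σ pᵢ log₂ pᵢ.
−0.139·log₂(0.139) = 0.3957
−0.064·log₂(0.064) = 0.2538
−0.139·log₂(0.139) = 0.3957
−0.334·log₂(0.334) = 0.5284
−0.141·log₂(0.141) = 0.3985
−0.183·log₂(0.183) = 0.4484
Sum ≈ 2.4205 → 2.421 bits.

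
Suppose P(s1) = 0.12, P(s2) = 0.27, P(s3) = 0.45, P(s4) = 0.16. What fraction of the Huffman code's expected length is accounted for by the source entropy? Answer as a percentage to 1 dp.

99.4%

Entropy H = −Σ p log₂ p ≈ 1.8185 bits.
Huffman merges: 3/25+4/25→7/25; 27/100+7/25→11/20; 9/20+11/20→1. L = 183/100 ≈ 1.8300.
Efficiency = H/L = 1.8185/1.8300 = 99.4%.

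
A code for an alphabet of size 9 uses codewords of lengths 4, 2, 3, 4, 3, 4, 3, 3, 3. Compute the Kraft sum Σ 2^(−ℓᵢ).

With common denominator 2^4 = 16: Σ 2^(−ℓᵢ) = 1/16 + 4/16 + 2/16 + 1/16 + 2/16 + 1/16 + 2/16 + 2/16 + 2/16 = 17/16 = 1.0625.

1.0625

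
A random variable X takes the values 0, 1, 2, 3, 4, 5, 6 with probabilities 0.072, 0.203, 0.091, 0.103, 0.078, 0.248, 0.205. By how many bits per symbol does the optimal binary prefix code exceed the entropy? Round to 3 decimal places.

Entropy H = −Σ p log₂ p ≈ 2.6474 bits.
Huffman merges: 9/125+39/500→3/20; 91/1000+103/1000→97/500; 3/20+97/500→43/125; 203/1000+41/200→51/125; 31/125+43/125→74/125; 51/125+74/125→1. L = 336/125 ≈ 2.6880.
L − H = 2.6880 − 2.6474 = 0.041 bits.

0.041 bits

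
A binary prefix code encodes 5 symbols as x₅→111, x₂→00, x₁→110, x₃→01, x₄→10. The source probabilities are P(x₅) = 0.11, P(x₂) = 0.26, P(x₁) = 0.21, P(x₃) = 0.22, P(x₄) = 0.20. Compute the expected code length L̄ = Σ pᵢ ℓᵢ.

2.32 bits/symbol

L̄ = Σ pᵢ·ℓᵢ = 0.11·3 + 0.26·2 + 0.21·3 + 0.22·2 + 0.20·2 = 2.32 bits/symbol.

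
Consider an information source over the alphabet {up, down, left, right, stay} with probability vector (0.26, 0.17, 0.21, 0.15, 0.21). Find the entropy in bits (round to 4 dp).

H = −Σ pᵢ log₂ pᵢ.
−0.26·log₂(0.26) = 0.5053
−0.17·log₂(0.17) = 0.4346
−0.21·log₂(0.21) = 0.4728
−0.15·log₂(0.15) = 0.4105
−0.21·log₂(0.21) = 0.4728
Sum ≈ 2.2961 → 2.2961 bits.

2.2961 bits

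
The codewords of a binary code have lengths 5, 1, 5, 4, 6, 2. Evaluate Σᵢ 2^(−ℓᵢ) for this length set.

0.890625

With common denominator 2^6 = 64: Σ 2^(−ℓᵢ) = 2/64 + 32/64 + 2/64 + 4/64 + 1/64 + 16/64 = 57/64 = 0.890625.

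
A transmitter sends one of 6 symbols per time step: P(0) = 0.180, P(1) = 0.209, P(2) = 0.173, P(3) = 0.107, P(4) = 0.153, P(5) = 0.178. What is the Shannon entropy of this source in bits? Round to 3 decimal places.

2.558 bits

H = −Σ pᵢ log₂ pᵢ.
−0.180·log₂(0.180) = 0.4453
−0.209·log₂(0.209) = 0.4720
−0.173·log₂(0.173) = 0.4379
−0.107·log₂(0.107) = 0.3450
−0.153·log₂(0.153) = 0.4144
−0.178·log₂(0.178) = 0.4432
Sum ≈ 2.5578 → 2.558 bits.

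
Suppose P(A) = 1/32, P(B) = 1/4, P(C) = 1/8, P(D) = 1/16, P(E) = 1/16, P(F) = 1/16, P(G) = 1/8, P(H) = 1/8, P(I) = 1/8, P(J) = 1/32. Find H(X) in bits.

3.0625 bits

Each probability is a power of 1/2, so log₂(1/p) is an integer.
H = Σ p·log₂(1/p) = 1/32·5 + 1/4·2 + 1/8·3 + 1/16·4 + 1/16·4 + 1/16·4 + 1/8·3 + 1/8·3 + 1/8·3 + 1/32·5 = 3.0625 bits.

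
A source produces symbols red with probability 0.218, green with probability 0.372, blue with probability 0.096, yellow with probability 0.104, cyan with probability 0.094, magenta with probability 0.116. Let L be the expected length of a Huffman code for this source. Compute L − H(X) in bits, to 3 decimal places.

Entropy H = −Σ p log₂ p ≈ 2.3551 bits.
Huffman merges: 47/500+12/125→19/100; 13/125+29/250→11/50; 19/100+109/500→51/125; 11/50+93/250→74/125; 51/125+74/125→1. L = 241/100 ≈ 2.4100.
L − H = 2.4100 − 2.3551 = 0.055 bits.

0.055 bits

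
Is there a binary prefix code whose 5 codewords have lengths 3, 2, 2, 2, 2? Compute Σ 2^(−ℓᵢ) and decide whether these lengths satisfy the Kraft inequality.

With common denominator 2^3 = 8: Σ 2^(−ℓᵢ) = 1/8 + 2/8 + 2/8 + 2/8 + 2/8 = 9/8 = 1.125.
Kraft's inequality requires Σ ≤ 1; here Σ = 1.125 > 1, so no such prefix code exists.

1.125; no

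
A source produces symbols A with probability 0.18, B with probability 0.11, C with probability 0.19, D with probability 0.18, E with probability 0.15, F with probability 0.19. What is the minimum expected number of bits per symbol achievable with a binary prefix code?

Repeatedly combine the two least-probable nodes; the expected code length is the sum of the merged weights.
merge 11/100 + 3/20 → 13/50
merge 9/50 + 9/50 → 9/25
merge 19/100 + 19/100 → 19/50
merge 13/50 + 9/25 → 31/50
merge 19/50 + 31/50 → 1
L = 13/50 + 9/25 + 19/50 + 31/50 + 1 = 131/50 = 2.62 bits/symbol.

2.62 bits/symbol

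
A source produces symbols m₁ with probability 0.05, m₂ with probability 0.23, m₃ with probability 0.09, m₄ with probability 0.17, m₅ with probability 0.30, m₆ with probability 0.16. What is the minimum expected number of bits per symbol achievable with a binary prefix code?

Repeatedly combine the two least-probable nodes; the expected code length is the sum of the merged weights.
merge 1/20 + 9/100 → 7/50
merge 7/50 + 4/25 → 3/10
merge 17/100 + 23/100 → 2/5
merge 3/10 + 3/10 → 3/5
merge 2/5 + 3/5 → 1
L = 7/50 + 3/10 + 2/5 + 3/5 + 1 = 61/25 = 2.44 bits/symbol.

2.44 bits/symbol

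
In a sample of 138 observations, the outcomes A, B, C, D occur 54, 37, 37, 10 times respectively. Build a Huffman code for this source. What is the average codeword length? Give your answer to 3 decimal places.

1.949 bits/symbol

Probabilities are the counts divided by 138.
Repeatedly combine the two least-probable nodes; the expected code length is the sum of the merged weights.
merge 5/69 + 37/138 → 47/138
merge 37/138 + 47/138 → 14/23
merge 9/23 + 14/23 → 1
L = 47/138 + 14/23 + 1 = 269/138 ≈ 1.949 bits/symbol.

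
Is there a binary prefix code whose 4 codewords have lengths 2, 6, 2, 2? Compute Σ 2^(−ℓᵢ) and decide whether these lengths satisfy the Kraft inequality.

With common denominator 2^6 = 64: Σ 2^(−ℓᵢ) = 16/64 + 1/64 + 16/64 + 16/64 = 49/64 = 0.765625.
Kraft's inequality requires Σ ≤ 1; here Σ = 0.765625 ≤ 1, so such a prefix code exists.

0.765625; yes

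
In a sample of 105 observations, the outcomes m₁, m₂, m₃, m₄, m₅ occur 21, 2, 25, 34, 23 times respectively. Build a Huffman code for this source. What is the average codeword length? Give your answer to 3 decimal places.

2.219 bits/symbol

Probabilities are the counts divided by 105.
Repeatedly combine the two least-probable nodes; the expected code length is the sum of the merged weights.
merge 2/105 + 1/5 → 23/105
merge 23/105 + 23/105 → 46/105
merge 5/21 + 34/105 → 59/105
merge 46/105 + 59/105 → 1
L = 23/105 + 46/105 + 59/105 + 1 = 233/105 ≈ 2.219 bits/symbol.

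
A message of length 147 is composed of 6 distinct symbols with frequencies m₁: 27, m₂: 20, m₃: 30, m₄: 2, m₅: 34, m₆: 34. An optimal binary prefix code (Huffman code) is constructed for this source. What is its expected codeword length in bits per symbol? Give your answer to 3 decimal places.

Probabilities are the counts divided by 147.
Repeatedly combine the two least-probable nodes; the expected code length is the sum of the merged weights.
merge 2/147 + 20/147 → 22/147
merge 22/147 + 9/49 → 1/3
merge 10/49 + 34/147 → 64/147
merge 34/147 + 1/3 → 83/147
merge 64/147 + 83/147 → 1
L = 22/147 + 1/3 + 64/147 + 83/147 + 1 = 365/147 ≈ 2.483 bits/symbol.

2.483 bits/symbol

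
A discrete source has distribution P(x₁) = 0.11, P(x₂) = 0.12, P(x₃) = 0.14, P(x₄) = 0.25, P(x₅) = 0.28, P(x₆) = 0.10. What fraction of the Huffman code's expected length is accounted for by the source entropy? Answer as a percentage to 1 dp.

Entropy H = −Σ p log₂ p ≈ 2.4609 bits.
Huffman merges: 1/10+11/100→21/100; 3/25+7/50→13/50; 21/100+1/4→23/50; 13/50+7/25→27/50; 23/50+27/50→1. L = 247/100 ≈ 2.4700.
Efficiency = H/L = 2.4609/2.4700 = 99.6%.

99.6%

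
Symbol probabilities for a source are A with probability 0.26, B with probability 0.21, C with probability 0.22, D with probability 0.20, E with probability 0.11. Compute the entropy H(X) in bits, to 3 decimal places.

H = −Σ pᵢ log₂ pᵢ.
−0.26·log₂(0.26) = 0.5053
−0.21·log₂(0.21) = 0.4728
−0.22·log₂(0.22) = 0.4806
−0.20·log₂(0.20) = 0.4644
−0.11·log₂(0.11) = 0.3503
Sum ≈ 2.2734 → 2.273 bits.

2.273 bits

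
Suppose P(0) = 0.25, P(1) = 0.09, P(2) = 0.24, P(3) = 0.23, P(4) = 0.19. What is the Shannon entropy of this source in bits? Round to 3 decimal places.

2.250 bits

H = −Σ pᵢ log₂ pᵢ.
−0.25·log₂(0.25) = 0.5000
−0.09·log₂(0.09) = 0.3127
−0.24·log₂(0.24) = 0.4941
−0.23·log₂(0.23) = 0.4877
−0.19·log₂(0.19) = 0.4552
Sum ≈ 2.2497 → 2.250 bits.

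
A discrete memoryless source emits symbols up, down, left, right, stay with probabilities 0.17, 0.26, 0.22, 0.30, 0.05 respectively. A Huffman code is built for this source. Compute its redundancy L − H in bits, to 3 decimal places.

0.062 bits

Entropy H = −Σ p log₂ p ≈ 2.1576 bits.
Huffman merges: 1/20+17/100→11/50; 11/50+11/50→11/25; 13/50+3/10→14/25; 11/25+14/25→1. L = 111/50 ≈ 2.2200.
L − H = 2.2200 − 2.1576 = 0.062 bits.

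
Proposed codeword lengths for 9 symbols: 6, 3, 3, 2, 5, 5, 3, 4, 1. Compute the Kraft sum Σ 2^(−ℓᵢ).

With common denominator 2^6 = 64: Σ 2^(−ℓᵢ) = 1/64 + 8/64 + 8/64 + 16/64 + 2/64 + 2/64 + 8/64 + 4/64 + 32/64 = 81/64 = 1.265625.

1.265625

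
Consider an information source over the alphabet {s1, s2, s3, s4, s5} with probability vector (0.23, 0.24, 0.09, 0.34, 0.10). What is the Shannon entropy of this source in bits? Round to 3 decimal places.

H = −Σ pᵢ log₂ pᵢ.
−0.23·log₂(0.23) = 0.4877
−0.24·log₂(0.24) = 0.4941
−0.09·log₂(0.09) = 0.3127
−0.34·log₂(0.34) = 0.5292
−0.10·log₂(0.10) = 0.3322
Sum ≈ 2.1558 → 2.156 bits.

2.156 bits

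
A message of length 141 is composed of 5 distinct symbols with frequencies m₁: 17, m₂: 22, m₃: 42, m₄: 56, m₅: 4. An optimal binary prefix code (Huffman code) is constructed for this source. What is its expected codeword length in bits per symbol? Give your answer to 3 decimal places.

2.057 bits/symbol

Probabilities are the counts divided by 141.
Repeatedly combine the two least-probable nodes; the expected code length is the sum of the merged weights.
merge 4/141 + 17/141 → 7/47
merge 7/47 + 22/141 → 43/141
merge 14/47 + 43/141 → 85/141
merge 56/141 + 85/141 → 1
L = 7/47 + 43/141 + 85/141 + 1 = 290/141 ≈ 2.057 bits/symbol.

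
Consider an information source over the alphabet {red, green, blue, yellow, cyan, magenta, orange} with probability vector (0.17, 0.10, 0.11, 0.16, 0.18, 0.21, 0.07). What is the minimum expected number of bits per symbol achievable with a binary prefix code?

Repeatedly combine the two least-probable nodes; the expected code length is the sum of the merged weights.
merge 7/100 + 1/10 → 17/100
merge 11/100 + 4/25 → 27/100
merge 17/100 + 17/100 → 17/50
merge 9/50 + 21/100 → 39/100
merge 27/100 + 17/50 → 61/100
merge 39/100 + 61/100 → 1
L = 17/100 + 27/100 + 17/50 + 39/100 + 61/100 + 1 = 139/50 = 2.78 bits/symbol.

2.78 bits/symbol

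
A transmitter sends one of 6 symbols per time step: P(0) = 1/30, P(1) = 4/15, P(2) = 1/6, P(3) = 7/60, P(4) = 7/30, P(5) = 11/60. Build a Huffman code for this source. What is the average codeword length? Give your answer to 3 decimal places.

Repeatedly combine the two least-probable nodes; the expected code length is the sum of the merged weights.
merge 1/30 + 7/60 → 3/20
merge 3/20 + 1/6 → 19/60
merge 11/60 + 7/30 → 5/12
merge 4/15 + 19/60 → 7/12
merge 5/12 + 7/12 → 1
L = 3/20 + 19/60 + 5/12 + 7/12 + 1 = 37/15 ≈ 2.467 bits/symbol.

2.467 bits/symbol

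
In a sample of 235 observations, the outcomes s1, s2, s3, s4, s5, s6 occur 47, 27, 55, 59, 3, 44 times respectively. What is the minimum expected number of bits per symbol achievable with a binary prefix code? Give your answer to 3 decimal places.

Probabilities are the counts divided by 235.
Repeatedly combine the two least-probable nodes; the expected code length is the sum of the merged weights.
merge 3/235 + 27/235 → 6/47
merge 6/47 + 44/235 → 74/235
merge 1/5 + 11/47 → 102/235
merge 59/235 + 74/235 → 133/235
merge 102/235 + 133/235 → 1
L = 6/47 + 74/235 + 102/235 + 133/235 + 1 = 574/235 ≈ 2.443 bits/symbol.

2.443 bits/symbol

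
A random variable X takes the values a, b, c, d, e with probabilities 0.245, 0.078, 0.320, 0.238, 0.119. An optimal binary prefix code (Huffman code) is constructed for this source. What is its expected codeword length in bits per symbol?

2.197 bits/symbol

Repeatedly combine the two least-probable nodes; the expected code length is the sum of the merged weights.
merge 39/500 + 119/1000 → 197/1000
merge 197/1000 + 119/500 → 87/200
merge 49/200 + 8/25 → 113/200
merge 87/200 + 113/200 → 1
L = 197/1000 + 87/200 + 113/200 + 1 = 2197/1000 = 2.197 bits/symbol.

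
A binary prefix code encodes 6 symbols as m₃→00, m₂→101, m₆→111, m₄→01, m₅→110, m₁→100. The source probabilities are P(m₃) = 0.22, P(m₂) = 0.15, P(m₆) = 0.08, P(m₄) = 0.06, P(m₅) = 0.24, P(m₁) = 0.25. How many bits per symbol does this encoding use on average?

L̄ = Σ pᵢ·ℓᵢ = 0.22·2 + 0.15·3 + 0.08·3 + 0.06·2 + 0.24·3 + 0.25·3 = 2.72 bits/symbol.

2.72 bits/symbol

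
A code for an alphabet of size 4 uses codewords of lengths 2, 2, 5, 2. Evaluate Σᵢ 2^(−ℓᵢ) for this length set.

With common denominator 2^5 = 32: Σ 2^(−ℓᵢ) = 8/32 + 8/32 + 1/32 + 8/32 = 25/32 = 0.78125.

0.78125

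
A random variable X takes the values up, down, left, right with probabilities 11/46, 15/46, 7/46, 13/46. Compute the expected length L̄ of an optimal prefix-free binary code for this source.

Repeatedly combine the two least-probable nodes; the expected code length is the sum of the merged weights.
merge 7/46 + 11/46 → 9/23
merge 13/46 + 15/46 → 14/23
merge 9/23 + 14/23 → 1
L = 9/23 + 14/23 + 1 = 2 bits/symbol.

2 bits/symbol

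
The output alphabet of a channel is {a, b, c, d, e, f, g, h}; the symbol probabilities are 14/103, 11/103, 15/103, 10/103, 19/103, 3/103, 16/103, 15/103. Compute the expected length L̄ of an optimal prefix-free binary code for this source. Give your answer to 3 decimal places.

2.942 bits/symbol

Repeatedly combine the two least-probable nodes; the expected code length is the sum of the merged weights.
merge 3/103 + 10/103 → 13/103
merge 11/103 + 13/103 → 24/103
merge 14/103 + 15/103 → 29/103
merge 15/103 + 16/103 → 31/103
merge 19/103 + 24/103 → 43/103
merge 29/103 + 31/103 → 60/103
merge 43/103 + 60/103 → 1
L = 13/103 + 24/103 + 29/103 + 31/103 + 43/103 + 60/103 + 1 = 303/103 ≈ 2.942 bits/symbol.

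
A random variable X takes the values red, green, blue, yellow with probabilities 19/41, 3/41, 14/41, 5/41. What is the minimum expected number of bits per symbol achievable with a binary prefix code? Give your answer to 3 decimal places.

1.732 bits/symbol

Repeatedly combine the two least-probable nodes; the expected code length is the sum of the merged weights.
merge 3/41 + 5/41 → 8/41
merge 8/41 + 14/41 → 22/41
merge 19/41 + 22/41 → 1
L = 8/41 + 22/41 + 1 = 71/41 ≈ 1.732 bits/symbol.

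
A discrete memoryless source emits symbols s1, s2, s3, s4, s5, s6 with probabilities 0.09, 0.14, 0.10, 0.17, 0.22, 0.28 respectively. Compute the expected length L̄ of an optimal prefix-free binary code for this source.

Repeatedly combine the two least-probable nodes; the expected code length is the sum of the merged weights.
merge 9/100 + 1/10 → 19/100
merge 7/50 + 17/100 → 31/100
merge 19/100 + 11/50 → 41/100
merge 7/25 + 31/100 → 59/100
merge 41/100 + 59/100 → 1
L = 19/100 + 31/100 + 41/100 + 59/100 + 1 = 5/2 = 2.5 bits/symbol.

2.5 bits/symbol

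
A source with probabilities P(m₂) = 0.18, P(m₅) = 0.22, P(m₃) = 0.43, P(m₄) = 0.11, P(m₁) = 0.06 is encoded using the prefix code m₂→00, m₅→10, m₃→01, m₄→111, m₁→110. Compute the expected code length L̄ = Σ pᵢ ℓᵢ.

L̄ = Σ pᵢ·ℓᵢ = 0.18·2 + 0.22·2 + 0.43·2 + 0.11·3 + 0.06·3 = 2.17 bits/symbol.

2.17 bits/symbol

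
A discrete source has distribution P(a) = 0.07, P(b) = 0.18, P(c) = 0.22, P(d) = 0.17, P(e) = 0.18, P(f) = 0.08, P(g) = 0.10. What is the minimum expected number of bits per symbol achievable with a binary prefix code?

Repeatedly combine the two least-probable nodes; the expected code length is the sum of the merged weights.
merge 7/100 + 2/25 → 3/20
merge 1/10 + 3/20 → 1/4
merge 17/100 + 9/50 → 7/20
merge 9/50 + 11/50 → 2/5
merge 1/4 + 7/20 → 3/5
merge 2/5 + 3/5 → 1
L = 3/20 + 1/4 + 7/20 + 2/5 + 3/5 + 1 = 11/4 = 2.75 bits/symbol.

2.75 bits/symbol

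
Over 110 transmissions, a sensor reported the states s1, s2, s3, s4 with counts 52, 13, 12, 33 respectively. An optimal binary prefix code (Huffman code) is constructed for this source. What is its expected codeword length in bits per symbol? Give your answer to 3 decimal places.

1.755 bits/symbol

Probabilities are the counts divided by 110.
Repeatedly combine the two least-probable nodes; the expected code length is the sum of the merged weights.
merge 6/55 + 13/110 → 5/22
merge 5/22 + 3/10 → 29/55
merge 26/55 + 29/55 → 1
L = 5/22 + 29/55 + 1 = 193/110 ≈ 1.755 bits/symbol.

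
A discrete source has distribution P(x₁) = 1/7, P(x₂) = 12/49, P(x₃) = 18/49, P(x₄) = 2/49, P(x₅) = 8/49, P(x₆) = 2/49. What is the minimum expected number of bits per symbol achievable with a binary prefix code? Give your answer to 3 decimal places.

2.306 bits/symbol

Repeatedly combine the two least-probable nodes; the expected code length is the sum of the merged weights.
merge 2/49 + 2/49 → 4/49
merge 4/49 + 1/7 → 11/49
merge 8/49 + 11/49 → 19/49
merge 12/49 + 18/49 → 30/49
merge 19/49 + 30/49 → 1
L = 4/49 + 11/49 + 19/49 + 30/49 + 1 = 113/49 ≈ 2.306 bits/symbol.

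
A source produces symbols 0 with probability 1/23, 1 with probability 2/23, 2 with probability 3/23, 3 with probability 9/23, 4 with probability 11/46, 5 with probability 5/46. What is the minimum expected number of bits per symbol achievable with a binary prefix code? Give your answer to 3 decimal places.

2.348 bits/symbol

Repeatedly combine the two least-probable nodes; the expected code length is the sum of the merged weights.
merge 1/23 + 2/23 → 3/23
merge 5/46 + 3/23 → 11/46
merge 3/23 + 11/46 → 17/46
merge 11/46 + 17/46 → 14/23
merge 9/23 + 14/23 → 1
L = 3/23 + 11/46 + 17/46 + 14/23 + 1 = 54/23 ≈ 2.348 bits/symbol.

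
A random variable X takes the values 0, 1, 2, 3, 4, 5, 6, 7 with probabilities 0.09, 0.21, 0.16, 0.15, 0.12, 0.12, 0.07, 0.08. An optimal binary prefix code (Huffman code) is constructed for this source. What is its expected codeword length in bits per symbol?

2.94 bits/symbol

Repeatedly combine the two least-probable nodes; the expected code length is the sum of the merged weights.
merge 7/100 + 2/25 → 3/20
merge 9/100 + 3/25 → 21/100
merge 3/25 + 3/20 → 27/100
merge 3/20 + 4/25 → 31/100
merge 21/100 + 21/100 → 21/50
merge 27/100 + 31/100 → 29/50
merge 21/50 + 29/50 → 1
L = 3/20 + 21/100 + 27/100 + 31/100 + 21/50 + 29/50 + 1 = 147/50 = 2.94 bits/symbol.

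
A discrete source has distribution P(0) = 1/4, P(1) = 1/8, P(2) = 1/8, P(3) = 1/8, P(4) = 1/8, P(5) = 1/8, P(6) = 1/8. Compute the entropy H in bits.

Each probability is a power of 1/2, so log₂(1/p) is an integer.
H = Σ p·log₂(1/p) = 1/4·2 + 1/8·3 + 1/8·3 + 1/8·3 + 1/8·3 + 1/8·3 + 1/8·3 = 2.75 bits.

2.75 bits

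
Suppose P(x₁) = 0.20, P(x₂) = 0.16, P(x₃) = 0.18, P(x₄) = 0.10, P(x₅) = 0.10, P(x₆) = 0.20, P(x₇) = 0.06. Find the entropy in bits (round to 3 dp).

2.705 bits

H = −Σ pᵢ log₂ pᵢ.
−0.20·log₂(0.20) = 0.4644
−0.16·log₂(0.16) = 0.4230
−0.18·log₂(0.18) = 0.4453
−0.10·log₂(0.10) = 0.3322
−0.10·log₂(0.10) = 0.3322
−0.20·log₂(0.20) = 0.4644
−0.06·log₂(0.06) = 0.2435
Sum ≈ 2.7050 → 2.705 bits.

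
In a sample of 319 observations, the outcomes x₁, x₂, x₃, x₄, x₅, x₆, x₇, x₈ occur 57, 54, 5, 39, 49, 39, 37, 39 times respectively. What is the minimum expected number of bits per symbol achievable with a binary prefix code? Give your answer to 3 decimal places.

2.953 bits/symbol

Probabilities are the counts divided by 319.
Repeatedly combine the two least-probable nodes; the expected code length is the sum of the merged weights.
merge 5/319 + 37/319 → 42/319
merge 39/319 + 39/319 → 78/319
merge 39/319 + 42/319 → 81/319
merge 49/319 + 54/319 → 103/319
merge 57/319 + 78/319 → 135/319
merge 81/319 + 103/319 → 184/319
merge 135/319 + 184/319 → 1
L = 42/319 + 78/319 + 81/319 + 103/319 + 135/319 + 184/319 + 1 = 942/319 ≈ 2.953 bits/symbol.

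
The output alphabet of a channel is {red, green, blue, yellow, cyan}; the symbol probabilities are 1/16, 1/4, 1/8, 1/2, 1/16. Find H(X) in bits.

1.875 bits

Each probability is a power of 1/2, so log₂(1/p) is an integer.
H = Σ p·log₂(1/p) = 1/16·4 + 1/4·2 + 1/8·3 + 1/2·1 + 1/16·4 = 1.875 bits.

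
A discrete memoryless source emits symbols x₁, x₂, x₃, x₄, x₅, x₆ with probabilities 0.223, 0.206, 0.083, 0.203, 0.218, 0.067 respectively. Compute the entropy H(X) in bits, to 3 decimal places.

2.458 bits

H = −Σ pᵢ log₂ pᵢ.
−0.223·log₂(0.223) = 0.4828
−0.206·log₂(0.206) = 0.4695
−0.083·log₂(0.083) = 0.2980
−0.203·log₂(0.203) = 0.4670
−0.218·log₂(0.218) = 0.4791
−0.067·log₂(0.067) = 0.2613
Sum ≈ 2.4577 → 2.458 bits.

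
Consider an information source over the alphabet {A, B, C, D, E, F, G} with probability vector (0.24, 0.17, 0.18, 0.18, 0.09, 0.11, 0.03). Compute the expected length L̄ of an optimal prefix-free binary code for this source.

Repeatedly combine the two least-probable nodes; the expected code length is the sum of the merged weights.
merge 3/100 + 9/100 → 3/25
merge 11/100 + 3/25 → 23/100
merge 17/100 + 9/50 → 7/20
merge 9/50 + 23/100 → 41/100
merge 6/25 + 7/20 → 59/100
merge 41/100 + 59/100 → 1
L = 3/25 + 23/100 + 7/20 + 41/100 + 59/100 + 1 = 27/10 = 2.7 bits/symbol.

2.7 bits/symbol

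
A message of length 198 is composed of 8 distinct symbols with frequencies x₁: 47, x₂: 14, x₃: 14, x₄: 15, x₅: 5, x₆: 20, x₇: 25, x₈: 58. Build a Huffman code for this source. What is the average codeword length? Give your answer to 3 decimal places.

2.712 bits/symbol

Probabilities are the counts divided by 198.
Repeatedly combine the two least-probable nodes; the expected code length is the sum of the merged weights.
merge 5/198 + 7/99 → 19/198
merge 7/99 + 5/66 → 29/198
merge 19/198 + 10/99 → 13/66
merge 25/198 + 29/198 → 3/11
merge 13/66 + 47/198 → 43/99
merge 3/11 + 29/99 → 56/99
merge 43/99 + 56/99 → 1
L = 19/198 + 29/198 + 13/66 + 3/11 + 43/99 + 56/99 + 1 = 179/66 ≈ 2.712 bits/symbol.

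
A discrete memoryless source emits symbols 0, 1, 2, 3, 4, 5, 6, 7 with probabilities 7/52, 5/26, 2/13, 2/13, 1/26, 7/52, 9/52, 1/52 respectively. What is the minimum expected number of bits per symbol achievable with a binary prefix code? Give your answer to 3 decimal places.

2.865 bits/symbol

Repeatedly combine the two least-probable nodes; the expected code length is the sum of the merged weights.
merge 1/52 + 1/26 → 3/52
merge 3/52 + 7/52 → 5/26
merge 7/52 + 2/13 → 15/52
merge 2/13 + 9/52 → 17/52
merge 5/26 + 5/26 → 5/13
merge 15/52 + 17/52 → 8/13
merge 5/13 + 8/13 → 1
L = 3/52 + 5/26 + 15/52 + 17/52 + 5/13 + 8/13 + 1 = 149/52 ≈ 2.865 bits/symbol.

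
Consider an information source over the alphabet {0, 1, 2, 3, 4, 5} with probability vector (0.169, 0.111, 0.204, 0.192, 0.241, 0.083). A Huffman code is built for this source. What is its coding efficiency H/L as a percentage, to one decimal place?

Entropy H = −Σ p log₂ p ≈ 2.5032 bits.
Huffman merges: 83/1000+111/1000→97/500; 169/1000+24/125→361/1000; 97/500+51/250→199/500; 241/1000+361/1000→301/500; 199/500+301/500→1. L = 511/200 ≈ 2.5550.
Efficiency = H/L = 2.5032/2.5550 = 98.0%.

98.0%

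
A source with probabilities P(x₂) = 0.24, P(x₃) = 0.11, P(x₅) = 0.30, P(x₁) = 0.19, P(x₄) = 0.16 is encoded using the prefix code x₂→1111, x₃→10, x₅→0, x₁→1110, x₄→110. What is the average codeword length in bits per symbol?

L̄ = Σ pᵢ·ℓᵢ = 0.24·4 + 0.11·2 + 0.30·1 + 0.19·4 + 0.16·3 = 2.72 bits/symbol.

2.72 bits/symbol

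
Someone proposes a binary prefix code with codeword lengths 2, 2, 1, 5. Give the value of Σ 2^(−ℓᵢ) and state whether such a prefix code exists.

With common denominator 2^5 = 32: Σ 2^(−ℓᵢ) = 8/32 + 8/32 + 16/32 + 1/32 = 33/32 = 1.03125.
Kraft's inequality requires Σ ≤ 1; here Σ = 1.03125 > 1, so no such prefix code exists.

1.03125; no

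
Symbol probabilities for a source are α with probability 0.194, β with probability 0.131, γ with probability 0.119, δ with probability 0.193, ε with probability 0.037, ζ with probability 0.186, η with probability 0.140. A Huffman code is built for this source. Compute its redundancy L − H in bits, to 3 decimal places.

Entropy H = −Σ p log₂ p ≈ 2.6911 bits.
Huffman merges: 37/1000+119/1000→39/250; 131/1000+7/50→271/1000; 39/250+93/500→171/500; 193/1000+97/500→387/1000; 271/1000+171/500→613/1000; 387/1000+613/1000→1. L = 2769/1000 ≈ 2.7690.
L − H = 2.7690 − 2.6911 = 0.078 bits.

0.078 bits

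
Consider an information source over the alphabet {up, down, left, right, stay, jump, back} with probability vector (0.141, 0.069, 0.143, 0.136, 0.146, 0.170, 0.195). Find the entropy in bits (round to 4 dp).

H = −Σ pᵢ log₂ pᵢ.
−0.141·log₂(0.141) = 0.3985
−0.069·log₂(0.069) = 0.2662
−0.143·log₂(0.143) = 0.4012
−0.136·log₂(0.136) = 0.3915
−0.146·log₂(0.146) = 0.4053
−0.170·log₂(0.170) = 0.4346
−0.195·log₂(0.195) = 0.4599
Sum ≈ 2.7571 → 2.7571 bits.

2.7571 bits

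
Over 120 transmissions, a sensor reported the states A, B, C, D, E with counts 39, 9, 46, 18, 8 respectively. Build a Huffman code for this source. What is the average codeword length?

2.05 bits/symbol

Probabilities are the counts divided by 120.
Repeatedly combine the two least-probable nodes; the expected code length is the sum of the merged weights.
merge 1/15 + 3/40 → 17/120
merge 17/120 + 3/20 → 7/24
merge 7/24 + 13/40 → 37/60
merge 23/60 + 37/60 → 1
L = 17/120 + 7/24 + 37/60 + 1 = 41/20 = 2.05 bits/symbol.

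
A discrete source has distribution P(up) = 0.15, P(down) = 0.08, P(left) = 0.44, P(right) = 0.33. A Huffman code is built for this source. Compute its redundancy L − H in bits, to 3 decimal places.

0.039 bits

Entropy H = −Σ p log₂ p ≈ 1.7510 bits.
Huffman merges: 2/25+3/20→23/100; 23/100+33/100→14/25; 11/25+14/25→1. L = 179/100 ≈ 1.7900.
L − H = 1.7900 − 1.7510 = 0.039 bits.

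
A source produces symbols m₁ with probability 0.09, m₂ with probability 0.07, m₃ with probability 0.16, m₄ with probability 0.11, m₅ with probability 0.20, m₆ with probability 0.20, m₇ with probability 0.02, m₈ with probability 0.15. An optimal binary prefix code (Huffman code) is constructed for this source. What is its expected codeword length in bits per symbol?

2.87 bits/symbol

Repeatedly combine the two least-probable nodes; the expected code length is the sum of the merged weights.
merge 1/50 + 7/100 → 9/100
merge 9/100 + 9/100 → 9/50
merge 11/100 + 3/20 → 13/50
merge 4/25 + 9/50 → 17/50
merge 1/5 + 1/5 → 2/5
merge 13/50 + 17/50 → 3/5
merge 2/5 + 3/5 → 1
L = 9/100 + 9/50 + 13/50 + 17/50 + 2/5 + 3/5 + 1 = 287/100 = 2.87 bits/symbol.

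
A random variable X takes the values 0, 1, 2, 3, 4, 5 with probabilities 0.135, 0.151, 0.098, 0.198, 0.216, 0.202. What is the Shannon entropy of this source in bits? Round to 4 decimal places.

2.5365 bits

H = −Σ pᵢ log₂ pᵢ.
−0.135·log₂(0.135) = 0.3900
−0.151·log₂(0.151) = 0.4118
−0.098·log₂(0.098) = 0.3284
−0.198·log₂(0.198) = 0.4626
−0.216·log₂(0.216) = 0.4776
−0.202·log₂(0.202) = 0.4661
Sum ≈ 2.5365 → 2.5365 bits.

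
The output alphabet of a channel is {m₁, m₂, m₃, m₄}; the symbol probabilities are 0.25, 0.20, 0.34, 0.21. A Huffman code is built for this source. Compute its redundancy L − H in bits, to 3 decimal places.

0.034 bits

Entropy H = −Σ p log₂ p ≈ 1.9664 bits.
Huffman merges: 1/5+21/100→41/100; 1/4+17/50→59/100; 41/100+59/100→1. L = 2 ≈ 2.0000.
L − H = 2.0000 − 1.9664 = 0.034 bits.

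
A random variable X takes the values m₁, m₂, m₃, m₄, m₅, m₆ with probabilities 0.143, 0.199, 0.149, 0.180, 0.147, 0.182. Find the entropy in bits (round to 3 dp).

H = −Σ pᵢ log₂ pᵢ.
−0.143·log₂(0.143) = 0.4012
−0.199·log₂(0.199) = 0.4635
−0.149·log₂(0.149) = 0.4092
−0.180·log₂(0.180) = 0.4453
−0.147·log₂(0.147) = 0.4066
−0.182·log₂(0.182) = 0.4474
Sum ≈ 2.5733 → 2.573 bits.

2.573 bits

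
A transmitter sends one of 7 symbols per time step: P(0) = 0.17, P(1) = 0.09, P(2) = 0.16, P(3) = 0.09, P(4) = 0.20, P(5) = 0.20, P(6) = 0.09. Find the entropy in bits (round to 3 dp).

2.724 bits

H = −Σ pᵢ log₂ pᵢ.
−0.17·log₂(0.17) = 0.4346
−0.09·log₂(0.09) = 0.3127
−0.16·log₂(0.16) = 0.4230
−0.09·log₂(0.09) = 0.3127
−0.20·log₂(0.20) = 0.4644
−0.20·log₂(0.20) = 0.4644
−0.09·log₂(0.09) = 0.3127
Sum ≈ 2.7243 → 2.724 bits.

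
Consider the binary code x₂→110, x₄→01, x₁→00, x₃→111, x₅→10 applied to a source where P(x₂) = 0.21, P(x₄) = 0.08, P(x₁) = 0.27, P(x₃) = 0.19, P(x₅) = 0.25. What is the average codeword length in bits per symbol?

L̄ = Σ pᵢ·ℓᵢ = 0.21·3 + 0.08·2 + 0.27·2 + 0.19·3 + 0.25·2 = 2.4 bits/symbol.

2.4 bits/symbol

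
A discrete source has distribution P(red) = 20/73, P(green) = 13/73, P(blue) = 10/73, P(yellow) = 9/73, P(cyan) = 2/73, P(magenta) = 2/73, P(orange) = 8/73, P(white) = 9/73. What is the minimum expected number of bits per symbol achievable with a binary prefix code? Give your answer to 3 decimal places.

2.767 bits/symbol

Repeatedly combine the two least-probable nodes; the expected code length is the sum of the merged weights.
merge 2/73 + 2/73 → 4/73
merge 4/73 + 8/73 → 12/73
merge 9/73 + 9/73 → 18/73
merge 10/73 + 12/73 → 22/73
merge 13/73 + 18/73 → 31/73
merge 20/73 + 22/73 → 42/73
merge 31/73 + 42/73 → 1
L = 4/73 + 12/73 + 18/73 + 22/73 + 31/73 + 42/73 + 1 = 202/73 ≈ 2.767 bits/symbol.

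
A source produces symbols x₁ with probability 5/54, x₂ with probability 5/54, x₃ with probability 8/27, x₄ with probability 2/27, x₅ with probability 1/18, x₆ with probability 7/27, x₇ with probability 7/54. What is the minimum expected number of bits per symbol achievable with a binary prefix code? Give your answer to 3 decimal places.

Repeatedly combine the two least-probable nodes; the expected code length is the sum of the merged weights.
merge 1/18 + 2/27 → 7/54
merge 5/54 + 5/54 → 5/27
merge 7/54 + 7/54 → 7/27
merge 5/27 + 7/27 → 4/9
merge 7/27 + 8/27 → 5/9
merge 4/9 + 5/9 → 1
L = 7/54 + 5/27 + 7/27 + 4/9 + 5/9 + 1 = 139/54 ≈ 2.574 bits/symbol.

2.574 bits/symbol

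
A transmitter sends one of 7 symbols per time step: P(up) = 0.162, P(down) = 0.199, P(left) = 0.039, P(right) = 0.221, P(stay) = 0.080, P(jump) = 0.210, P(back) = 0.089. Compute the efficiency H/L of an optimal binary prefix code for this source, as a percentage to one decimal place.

Entropy H = −Σ p log₂ p ≈ 2.6277 bits.
Huffman merges: 39/1000+2/25→119/1000; 89/1000+119/1000→26/125; 81/500+199/1000→361/1000; 26/125+21/100→209/500; 221/1000+361/1000→291/500; 209/500+291/500→1. L = 336/125 ≈ 2.6880.
Efficiency = H/L = 2.6277/2.6880 = 97.8%.

97.8%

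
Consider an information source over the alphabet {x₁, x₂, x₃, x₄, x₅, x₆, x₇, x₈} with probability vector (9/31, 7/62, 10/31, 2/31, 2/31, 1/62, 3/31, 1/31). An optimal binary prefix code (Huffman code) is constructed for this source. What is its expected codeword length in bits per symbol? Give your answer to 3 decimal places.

2.548 bits/symbol

Repeatedly combine the two least-probable nodes; the expected code length is the sum of the merged weights.
merge 1/62 + 1/31 → 3/62
merge 3/62 + 2/31 → 7/62
merge 2/31 + 3/31 → 5/31
merge 7/62 + 7/62 → 7/31
merge 5/31 + 7/31 → 12/31
merge 9/31 + 10/31 → 19/31
merge 12/31 + 19/31 → 1
L = 3/62 + 7/62 + 5/31 + 7/31 + 12/31 + 19/31 + 1 = 79/31 ≈ 2.548 bits/symbol.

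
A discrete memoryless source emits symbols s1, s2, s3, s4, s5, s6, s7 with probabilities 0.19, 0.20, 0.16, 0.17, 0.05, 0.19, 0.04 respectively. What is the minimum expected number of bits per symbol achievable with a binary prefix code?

Repeatedly combine the two least-probable nodes; the expected code length is the sum of the merged weights.
merge 1/25 + 1/20 → 9/100
merge 9/100 + 4/25 → 1/4
merge 17/100 + 19/100 → 9/25
merge 19/100 + 1/5 → 39/100
merge 1/4 + 9/25 → 61/100
merge 39/100 + 61/100 → 1
L = 9/100 + 1/4 + 9/25 + 39/100 + 61/100 + 1 = 27/10 = 2.7 bits/symbol.

2.7 bits/symbol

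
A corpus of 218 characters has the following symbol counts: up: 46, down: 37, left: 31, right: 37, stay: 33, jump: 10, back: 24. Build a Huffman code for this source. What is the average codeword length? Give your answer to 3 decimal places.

2.775 bits/symbol

Probabilities are the counts divided by 218.
Repeatedly combine the two least-probable nodes; the expected code length is the sum of the merged weights.
merge 5/109 + 12/109 → 17/109
merge 31/218 + 33/218 → 32/109
merge 17/109 + 37/218 → 71/218
merge 37/218 + 23/109 → 83/218
merge 32/109 + 71/218 → 135/218
merge 83/218 + 135/218 → 1
L = 17/109 + 32/109 + 71/218 + 83/218 + 135/218 + 1 = 605/218 ≈ 2.775 bits/symbol.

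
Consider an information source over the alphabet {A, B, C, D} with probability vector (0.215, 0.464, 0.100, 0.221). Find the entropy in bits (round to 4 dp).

H = −Σ pᵢ log₂ pᵢ.
−0.215·log₂(0.215) = 0.4768
−0.464·log₂(0.464) = 0.5140
−0.100·log₂(0.100) = 0.3322
−0.221·log₂(0.221) = 0.4813
Sum ≈ 1.8043 → 1.8043 bits.

1.8043 bits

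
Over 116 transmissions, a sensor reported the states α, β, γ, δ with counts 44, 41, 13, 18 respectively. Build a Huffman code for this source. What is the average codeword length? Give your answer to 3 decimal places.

1.888 bits/symbol

Probabilities are the counts divided by 116.
Repeatedly combine the two least-probable nodes; the expected code length is the sum of the merged weights.
merge 13/116 + 9/58 → 31/116
merge 31/116 + 41/116 → 18/29
merge 11/29 + 18/29 → 1
L = 31/116 + 18/29 + 1 = 219/116 ≈ 1.888 bits/symbol.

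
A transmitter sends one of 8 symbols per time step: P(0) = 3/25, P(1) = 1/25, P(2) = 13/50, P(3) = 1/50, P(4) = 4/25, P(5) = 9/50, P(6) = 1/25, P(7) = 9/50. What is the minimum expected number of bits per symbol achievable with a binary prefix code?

Repeatedly combine the two least-probable nodes; the expected code length is the sum of the merged weights.
merge 1/50 + 1/25 → 3/50
merge 1/25 + 3/50 → 1/10
merge 1/10 + 3/25 → 11/50
merge 4/25 + 9/50 → 17/50
merge 9/50 + 11/50 → 2/5
merge 13/50 + 17/50 → 3/5
merge 2/5 + 3/5 → 1
L = 3/50 + 1/10 + 11/50 + 17/50 + 2/5 + 3/5 + 1 = 68/25 = 2.72 bits/symbol.

2.72 bits/symbol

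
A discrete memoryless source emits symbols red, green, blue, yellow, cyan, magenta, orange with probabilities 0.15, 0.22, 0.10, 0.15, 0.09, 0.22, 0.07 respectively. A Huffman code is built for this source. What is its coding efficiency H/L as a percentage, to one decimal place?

Entropy H = −Σ p log₂ p ≈ 2.6956 bits.
Huffman merges: 7/100+9/100→4/25; 1/10+3/20→1/4; 3/20+4/25→31/100; 11/50+11/50→11/25; 1/4+31/100→14/25; 11/25+14/25→1. L = 68/25 ≈ 2.7200.
Efficiency = H/L = 2.6956/2.7200 = 99.1%.

99.1%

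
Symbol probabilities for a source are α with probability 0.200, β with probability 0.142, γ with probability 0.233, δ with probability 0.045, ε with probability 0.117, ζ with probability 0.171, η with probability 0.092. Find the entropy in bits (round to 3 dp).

2.670 bits

H = −Σ pᵢ log₂ pᵢ.
−0.200·log₂(0.200) = 0.4644
−0.142·log₂(0.142) = 0.3999
−0.233·log₂(0.233) = 0.4897
−0.045·log₂(0.045) = 0.2013
−0.117·log₂(0.117) = 0.3622
−0.171·log₂(0.171) = 0.4357
−0.092·log₂(0.092) = 0.3167
Sum ≈ 2.6698 → 2.670 bits.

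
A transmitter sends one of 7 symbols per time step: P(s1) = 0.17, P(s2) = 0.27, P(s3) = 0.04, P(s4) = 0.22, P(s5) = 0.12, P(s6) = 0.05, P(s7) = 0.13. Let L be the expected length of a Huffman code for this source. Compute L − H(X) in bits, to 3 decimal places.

Entropy H = −Σ p log₂ p ≈ 2.5767 bits.
Huffman merges: 1/25+1/20→9/100; 9/100+3/25→21/100; 13/100+17/100→3/10; 21/100+11/50→43/100; 27/100+3/10→57/100; 43/100+57/100→1. L = 13/5 ≈ 2.6000.
L − H = 2.6000 − 2.5767 = 0.023 bits.

0.023 bits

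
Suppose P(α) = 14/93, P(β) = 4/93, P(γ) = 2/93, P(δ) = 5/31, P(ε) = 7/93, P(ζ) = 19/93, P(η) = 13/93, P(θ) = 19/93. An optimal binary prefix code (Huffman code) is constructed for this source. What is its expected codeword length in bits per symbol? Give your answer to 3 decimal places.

Repeatedly combine the two least-probable nodes; the expected code length is the sum of the merged weights.
merge 2/93 + 4/93 → 2/31
merge 2/31 + 7/93 → 13/93
merge 13/93 + 13/93 → 26/93
merge 14/93 + 5/31 → 29/93
merge 19/93 + 19/93 → 38/93
merge 26/93 + 29/93 → 55/93
merge 38/93 + 55/93 → 1
L = 2/31 + 13/93 + 26/93 + 29/93 + 38/93 + 55/93 + 1 = 260/93 ≈ 2.796 bits/symbol.

2.796 bits/symbol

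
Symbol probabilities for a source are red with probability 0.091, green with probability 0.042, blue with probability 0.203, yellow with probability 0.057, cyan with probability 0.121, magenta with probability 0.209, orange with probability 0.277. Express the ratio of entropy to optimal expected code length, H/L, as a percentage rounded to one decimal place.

98.6%

Entropy H = −Σ p log₂ p ≈ 2.5630 bits.
Huffman merges: 21/500+57/1000→99/1000; 91/1000+99/1000→19/100; 121/1000+19/100→311/1000; 203/1000+209/1000→103/250; 277/1000+311/1000→147/250; 103/250+147/250→1. L = 13/5 ≈ 2.6000.
Efficiency = H/L = 2.5630/2.6000 = 98.6%.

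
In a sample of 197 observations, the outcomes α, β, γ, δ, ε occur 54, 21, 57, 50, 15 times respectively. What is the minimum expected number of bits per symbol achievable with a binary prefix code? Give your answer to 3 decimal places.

2.183 bits/symbol

Probabilities are the counts divided by 197.
Repeatedly combine the two least-probable nodes; the expected code length is the sum of the merged weights.
merge 15/197 + 21/197 → 36/197
merge 36/197 + 50/197 → 86/197
merge 54/197 + 57/197 → 111/197
merge 86/197 + 111/197 → 1
L = 36/197 + 86/197 + 111/197 + 1 = 430/197 ≈ 2.183 bits/symbol.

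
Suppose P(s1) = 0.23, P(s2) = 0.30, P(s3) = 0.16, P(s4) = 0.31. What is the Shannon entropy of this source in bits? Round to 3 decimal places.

H = −Σ pᵢ log₂ pᵢ.
−0.23·log₂(0.23) = 0.4877
−0.30·log₂(0.30) = 0.5211
−0.16·log₂(0.16) = 0.4230
−0.31·log₂(0.31) = 0.5238
Sum ≈ 1.9556 → 1.956 bits.

1.956 bits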